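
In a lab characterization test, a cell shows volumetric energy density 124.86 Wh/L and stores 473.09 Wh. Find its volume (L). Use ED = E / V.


V = E / ED = 473.09 / 124.86 = 3.789 L

3.789 L


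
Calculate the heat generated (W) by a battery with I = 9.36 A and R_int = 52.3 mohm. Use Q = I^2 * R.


Convert: R = 52.3 mohm = 0.0523 ohm
Q = I^2 * R = 9.36^2 * 0.0523 = 4.582 W

4.582 W


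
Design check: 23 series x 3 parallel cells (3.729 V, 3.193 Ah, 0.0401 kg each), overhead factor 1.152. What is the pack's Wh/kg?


Step 1: V_pack = 23 * 3.729 = 85.767 V
Step 2: C_pack = 3 * 3.193 = 9.579 Ah
Step 3: E_pack = V_pack * C_pack = 85.767 * 9.579 = 821.56 Wh
Step 4: m_pack = 23 * 3 * 0.0401 * 1.152 = 3.1875 kg
Step 5: ED = E_pack / m_pack = 821.56 / 3.1875 = 257.7 Wh/kg

257.7 Wh/kg


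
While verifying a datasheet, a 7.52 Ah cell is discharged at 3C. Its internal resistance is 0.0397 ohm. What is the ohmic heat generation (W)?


Step 1: I = C_rate * capacity = 3 * 7.52 = 22.56 A
Step 2: Q = I^2 * R = 22.56^2 * 0.0397 = 508.95 * 0.0397 = 20.21 W

20.21 W


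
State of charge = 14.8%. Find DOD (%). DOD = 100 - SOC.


DOD = 100 - SOC = 100 - 14.8 = 85.2%

85.2%


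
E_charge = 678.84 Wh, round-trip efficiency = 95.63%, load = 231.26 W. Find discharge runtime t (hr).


Step 1: E_discharge = eta/100 * E_charge = 95.63/100 * 678.84 = 649.17 Wh
Step 2: t = E_discharge / P = 649.17 / 231.26 = 2.807 hr

2.807 hr


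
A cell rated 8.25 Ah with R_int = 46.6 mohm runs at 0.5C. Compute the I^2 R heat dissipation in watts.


Convert: R = 46.6 mohm = 0.0466 ohm
Step 1: I = C_rate * capacity = 0.5 * 8.25 = 4.125 A
Step 2: Q = I^2 * R = 4.125^2 * 0.0466 = 17.016 * 0.0466 = 0.7929 W

0.7929 W


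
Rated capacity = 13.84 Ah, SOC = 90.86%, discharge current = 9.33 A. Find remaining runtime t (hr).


Step 1: remaining = SOC/100 * C_total = 90.86/100 * 13.84 = 12.575 Ah
Step 2: t = remaining / I = 12.575 / 9.33 = 1.348 hr

1.348 hr


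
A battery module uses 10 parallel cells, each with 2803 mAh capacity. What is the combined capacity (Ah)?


Convert: C_cell = 2803 mAh = 2.803 Ah
C_total = 10 * 2.803 = 28.03 Ah

28.03 Ah


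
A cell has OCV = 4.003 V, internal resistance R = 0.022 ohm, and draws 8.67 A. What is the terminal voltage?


V = OCV - I*R = 4.003 - 8.67 * 0.022 = 3.812 V

3.812 V


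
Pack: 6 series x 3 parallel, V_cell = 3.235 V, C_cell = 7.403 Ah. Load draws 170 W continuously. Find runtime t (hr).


Step 1: E_pack = Ns * V_cell * Np * C_cell = 6 * 3.235 * 3 * 7.403 = 431.08 Wh
Step 2: t = E_pack / P = 431.08 / 170 = 2.536 hr

2.536 hr


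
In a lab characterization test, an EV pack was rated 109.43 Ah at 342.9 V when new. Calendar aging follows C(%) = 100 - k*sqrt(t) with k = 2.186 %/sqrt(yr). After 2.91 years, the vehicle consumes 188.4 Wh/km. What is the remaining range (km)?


Step 1: capacity retention = 100 - 2.186 * sqrt(2.91) = 100 - 2.186 * 1.7059 = 96.271%
Step 2: C_now = 109.43 * 96.271/100 = 105.35 Ah
Step 3: E_pack = V * C_now = 342.9 * 105.35 = 36125 Wh
Step 4: range = E_pack / consumption = 36125 / 188.4 = 191.7 km

191.7 km


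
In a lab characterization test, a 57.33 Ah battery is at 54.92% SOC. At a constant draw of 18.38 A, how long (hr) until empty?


Step 1: remaining = SOC/100 * C_total = 54.92/100 * 57.33 = 31.486 Ah
Step 2: t = remaining / I = 31.486 / 18.38 = 1.713 hr

1.713 hr


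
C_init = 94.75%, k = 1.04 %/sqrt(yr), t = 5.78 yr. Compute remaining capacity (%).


Step 1: sqrt(5.78 yr) = 2.4042
Step 2: drop = 1.04 * 2.4042 = 2.5004
Step 3: C_final = 94.75 - 2.5004 = 92.25%

92.25%


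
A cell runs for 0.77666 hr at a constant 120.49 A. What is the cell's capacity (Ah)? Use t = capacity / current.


C = I * t = 120.49 * 0.77666 = 93.58 Ah

93.58 Ah


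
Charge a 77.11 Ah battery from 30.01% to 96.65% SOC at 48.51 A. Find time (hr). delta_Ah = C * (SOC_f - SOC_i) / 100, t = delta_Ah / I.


Step 1: dSOC = 96.65% - 30.01% = 66.64%
Step 2: delta_Ah = 77.11 * 66.64 / 100 = 51.386 Ah
Step 3: t = 51.386 / 48.51 = 1.059 hr

1.059 hr


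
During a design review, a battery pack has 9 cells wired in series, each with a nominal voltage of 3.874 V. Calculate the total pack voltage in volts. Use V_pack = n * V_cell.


Series voltages add: 9 * 3.874 V = 34.866 V

34.866 V


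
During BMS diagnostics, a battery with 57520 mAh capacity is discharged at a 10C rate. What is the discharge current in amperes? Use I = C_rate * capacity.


Convert: capacity = 57520 mAh = 57.52 Ah
At 10C: I = 10 * 57.52 Ah = 575.2 A

575.2 A


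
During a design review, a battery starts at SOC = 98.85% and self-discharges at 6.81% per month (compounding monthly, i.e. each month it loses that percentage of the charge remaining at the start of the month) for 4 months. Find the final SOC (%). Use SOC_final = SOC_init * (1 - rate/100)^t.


Monthly retention factor = 1 - 6.81/100 = 0.9319
Over 4 months: factor^4 = 0.75418
SOC_final = 98.85 * 0.75418 = 74.55%

74.55%


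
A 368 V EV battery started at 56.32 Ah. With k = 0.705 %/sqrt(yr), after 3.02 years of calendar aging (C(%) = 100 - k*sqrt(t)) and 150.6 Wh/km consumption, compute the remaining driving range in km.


Step 1: capacity retention = 100 - 0.705 * sqrt(3.02) = 100 - 0.705 * 1.7378 = 98.775%
Step 2: C_now = 56.32 * 98.775/100 = 55.63 Ah
Step 3: E_pack = V * C_now = 368 * 55.63 = 20472 Wh
Step 4: range = E_pack / consumption = 20472 / 150.6 = 135.9 km

135.9 km


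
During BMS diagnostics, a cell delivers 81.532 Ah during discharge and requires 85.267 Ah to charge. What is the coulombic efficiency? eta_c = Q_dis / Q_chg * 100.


eta_c = Q_dis / Q_chg * 100 = 81.532 / 85.267 * 100 = 95.62%

95.62%


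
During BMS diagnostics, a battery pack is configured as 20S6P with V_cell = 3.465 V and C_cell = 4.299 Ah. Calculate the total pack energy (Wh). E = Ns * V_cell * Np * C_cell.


V_pack = 20 * 3.465 = 69.3 V
C_pack = 6 * 4.299 = 25.794 Ah
E = V_pack * C_pack = 69.3 * 25.794 = 1788 Wh

1788 Wh


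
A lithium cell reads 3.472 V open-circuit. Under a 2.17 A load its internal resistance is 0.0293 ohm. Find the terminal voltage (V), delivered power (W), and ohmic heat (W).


Step 1: V_terminal = OCV - I*R = 3.472 - 2.17 * 0.0293 = 3.4084 V
Step 2: P_out = V_terminal * I = 3.4084 * 2.17 = 7.396 W
Step 3: Q = I^2 * R = 2.17^2 * 0.0293 = 0.1380 W

V=3.4084 V, P=7.396 W, Q=0.1380 W


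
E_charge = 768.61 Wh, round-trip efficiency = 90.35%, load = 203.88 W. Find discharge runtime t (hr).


Step 1: E_discharge = eta/100 * E_charge = 90.35/100 * 768.61 = 694.44 Wh
Step 2: t = E_discharge / P = 694.44 / 203.88 = 3.406 hr

3.406 hr


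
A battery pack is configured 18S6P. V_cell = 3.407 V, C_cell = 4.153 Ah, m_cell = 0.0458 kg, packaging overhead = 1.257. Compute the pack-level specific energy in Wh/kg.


Step 1: V_pack = 18 * 3.407 = 61.326 V
Step 2: C_pack = 6 * 4.153 = 24.918 Ah
Step 3: E_pack = V_pack * C_pack = 61.326 * 24.918 = 1528.1 Wh
Step 4: m_pack = 18 * 6 * 0.0458 * 1.257 = 6.2176 kg
Step 5: ED = E_pack / m_pack = 1528.1 / 6.2176 = 245.8 Wh/kg

245.8 Wh/kg


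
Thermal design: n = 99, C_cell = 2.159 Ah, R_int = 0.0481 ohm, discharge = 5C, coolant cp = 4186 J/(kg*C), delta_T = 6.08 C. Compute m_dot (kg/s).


Step 1: I = 5 * 2.159 = 10.795 A
Step 2: Q_cell = I^2 * R = 10.795^2 * 0.0481 = 5.6052 W
Step 3: Q_total = 99 * 5.6052 = 554.91 W
Step 4: m_dot = Q_total / (cp * dT) = 554.91 / (4186 * 6.08) = 0.02180 kg/s

0.02180 kg/s


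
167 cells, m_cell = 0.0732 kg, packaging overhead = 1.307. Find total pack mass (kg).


m_pack = n * m_cell * overhead = 167 * 0.0732 * 1.307 = 15.98 kg

15.98 kg


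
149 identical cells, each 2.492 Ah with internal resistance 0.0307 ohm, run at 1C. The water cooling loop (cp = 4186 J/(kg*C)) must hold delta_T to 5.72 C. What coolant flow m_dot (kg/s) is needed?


Step 1: I = 1 * 2.492 = 2.492 A
Step 2: Q_cell = I^2 * R = 2.492^2 * 0.0307 = 0.19065 W
Step 3: Q_total = 149 * 0.19065 = 28.407 W
Step 4: m_dot = Q_total / (cp * dT) = 28.407 / (4186 * 5.72) = 0.001186 kg/s

0.001186 kg/s


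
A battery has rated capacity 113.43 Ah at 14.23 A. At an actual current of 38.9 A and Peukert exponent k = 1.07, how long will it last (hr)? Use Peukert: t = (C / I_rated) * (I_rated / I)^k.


t_rated = C / I_rated = 113.43 / 14.23 = 7.9712 hr
(I_rated/I)^k = (0.36581)^1.07 = 0.34094
t = t_rated * (I_rated/I)^k = 7.9712 * 0.34094 = 2.718 hr

2.718 hr


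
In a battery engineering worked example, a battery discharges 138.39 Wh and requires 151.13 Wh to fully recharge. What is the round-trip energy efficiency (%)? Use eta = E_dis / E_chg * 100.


Round-trip efficiency = 138.39/151.13 * 100% = 91.57%

91.57%


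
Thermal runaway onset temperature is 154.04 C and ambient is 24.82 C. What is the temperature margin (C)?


margin = T_onset - T_ambient = 154.04 - 24.82 = 129.22 C

129.22 C


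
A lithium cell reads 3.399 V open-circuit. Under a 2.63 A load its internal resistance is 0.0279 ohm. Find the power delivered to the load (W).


Step 1: V_terminal = OCV - I*R = 3.399 - 2.63 * 0.0279 = 3.3256 V
Step 2: P_out = V_terminal * I = 3.3256 * 2.63 = 8.746 W

8.746 W


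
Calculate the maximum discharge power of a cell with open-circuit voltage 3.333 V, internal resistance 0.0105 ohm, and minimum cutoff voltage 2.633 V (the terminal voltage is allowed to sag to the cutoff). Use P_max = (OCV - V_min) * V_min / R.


dV = OCV - V_min = 0.7 V (so I_max = dV / R)
P_max = dV * V_min / R = 0.7 * 2.633 / 0.0105 = 175.5 W

175.5 W


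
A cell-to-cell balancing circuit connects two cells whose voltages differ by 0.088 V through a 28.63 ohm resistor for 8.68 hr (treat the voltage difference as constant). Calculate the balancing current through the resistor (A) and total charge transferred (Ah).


I_bal = dV / R = 0.088 / 28.63 = 0.0030737 A
Q = I_bal * t = 0.0030737 * 8.68 = 0.02668 Ah

I=0.0030737 A, Q=0.02668 Ah


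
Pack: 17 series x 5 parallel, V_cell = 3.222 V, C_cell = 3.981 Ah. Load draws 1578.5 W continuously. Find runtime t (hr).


Step 1: E_pack = Ns * V_cell * Np * C_cell = 17 * 3.222 * 5 * 3.981 = 1090.3 Wh
Step 2: t = E_pack / P = 1090.3 / 1578.5 = 0.6907 hr

0.6907 hr


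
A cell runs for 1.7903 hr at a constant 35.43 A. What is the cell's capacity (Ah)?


C = I * t = 35.43 * 1.7903 = 63.43 Ah

63.43 Ah


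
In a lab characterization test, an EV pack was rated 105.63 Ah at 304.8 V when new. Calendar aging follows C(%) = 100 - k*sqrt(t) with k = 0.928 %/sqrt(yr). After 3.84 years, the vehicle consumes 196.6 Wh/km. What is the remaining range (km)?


Step 1: capacity retention = 100 - 0.928 * sqrt(3.84) = 100 - 0.928 * 1.9596 = 98.181%
Step 2: C_now = 105.63 * 98.181/100 = 103.71 Ah
Step 3: E_pack = V * C_now = 304.8 * 103.71 = 31611 Wh
Step 4: range = E_pack / consumption = 31611 / 196.6 = 160.8 km

160.8 km


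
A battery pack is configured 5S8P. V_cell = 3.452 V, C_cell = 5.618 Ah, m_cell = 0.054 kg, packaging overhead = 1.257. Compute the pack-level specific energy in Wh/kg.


Step 1: V_pack = 5 * 3.452 = 17.26 V
Step 2: C_pack = 8 * 5.618 = 44.944 Ah
Step 3: E_pack = V_pack * C_pack = 17.26 * 44.944 = 775.73 Wh
Step 4: m_pack = 5 * 8 * 0.054 * 1.257 = 2.7151 kg
Step 5: ED = E_pack / m_pack = 775.73 / 2.7151 = 285.7 Wh/kg

285.7 Wh/kg


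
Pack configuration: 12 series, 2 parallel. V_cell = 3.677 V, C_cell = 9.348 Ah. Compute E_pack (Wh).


E = Ns * Vcell * Np * Ccell = 12 * 3.677 * 2 * 9.348 = 824.9 Wh

824.9 Wh


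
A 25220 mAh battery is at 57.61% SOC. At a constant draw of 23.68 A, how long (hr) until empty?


Convert: C_total = 25220 mAh = 25.22 Ah
Step 1: remaining = SOC/100 * C_total = 57.61/100 * 25.22 = 14.529 Ah
Step 2: t = remaining / I = 14.529 / 23.68 = 0.6136 hr

0.6136 hr


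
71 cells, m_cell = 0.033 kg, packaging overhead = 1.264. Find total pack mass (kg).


m_pack = n * m_cell * overhead = 71 * 0.033 * 1.264 = 2.962 kg

2.962 kg


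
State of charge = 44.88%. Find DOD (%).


DOD = 100 - SOC = 100 - 44.88 = 55.12%

55.12%


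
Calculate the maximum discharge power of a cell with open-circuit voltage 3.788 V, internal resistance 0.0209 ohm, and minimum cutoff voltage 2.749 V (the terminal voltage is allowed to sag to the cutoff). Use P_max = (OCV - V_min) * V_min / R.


P_max = (OCV - V_min) * V_min / R = (3.788 - 2.749) * 2.749 / 0.0209 = 1.039 * 2.749 / 0.0209 = 136.7 W

136.7 W


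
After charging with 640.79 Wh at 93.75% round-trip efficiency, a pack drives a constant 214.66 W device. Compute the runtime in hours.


Step 1: E_discharge = eta/100 * E_charge = 93.75/100 * 640.79 = 600.74 Wh
Step 2: t = E_discharge / P = 600.74 / 214.66 = 2.799 hr

2.799 hr


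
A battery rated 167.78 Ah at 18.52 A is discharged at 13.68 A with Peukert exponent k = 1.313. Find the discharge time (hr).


t_rated = C / I_rated = 167.78 / 18.52 = 9.0594 hr
(I_rated/I)^k = (1.3538)^1.313 = 1.4884
t = t_rated * (I_rated/I)^k = 9.0594 * 1.4884 = 13.48 hr

13.48 hr


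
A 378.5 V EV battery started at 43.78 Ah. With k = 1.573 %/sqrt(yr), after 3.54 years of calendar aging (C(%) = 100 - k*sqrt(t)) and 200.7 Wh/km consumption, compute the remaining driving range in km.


Step 1: capacity retention = 100 - 1.573 * sqrt(3.54) = 100 - 1.573 * 1.8815 = 97.04%
Step 2: C_now = 43.78 * 97.04/100 = 42.484 Ah
Step 3: E_pack = V * C_now = 378.5 * 42.484 = 16080 Wh
Step 4: range = E_pack / consumption = 16080 / 200.7 = 80.12 km

80.12 km


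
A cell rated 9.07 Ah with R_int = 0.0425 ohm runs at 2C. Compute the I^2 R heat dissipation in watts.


Step 1: I = C_rate * capacity = 2 * 9.07 = 18.14 A
Step 2: Q = I^2 * R = 18.14^2 * 0.0425 = 329.06 * 0.0425 = 13.99 W

13.99 W


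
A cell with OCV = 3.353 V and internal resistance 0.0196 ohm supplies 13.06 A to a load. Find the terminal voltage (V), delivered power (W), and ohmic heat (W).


Step 1: V_terminal = OCV - I*R = 3.353 - 13.06 * 0.0196 = 3.097 V
Step 2: P_out = V_terminal * I = 3.097 * 13.06 = 40.45 W
Step 3: Q = I^2 * R = 13.06^2 * 0.0196 = 3.343 W

V=3.097 V, P=40.45 W, Q=3.343 W


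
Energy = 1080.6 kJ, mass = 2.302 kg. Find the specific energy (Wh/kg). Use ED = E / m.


Convert: E = 1080.6 kJ = 300.17 Wh
ED = E / m = 300.17 / 2.302 = 130.4 Wh/kg

130.4 Wh/kg


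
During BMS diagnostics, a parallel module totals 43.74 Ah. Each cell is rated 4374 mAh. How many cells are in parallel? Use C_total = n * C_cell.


Convert: C_cell = 4374 mAh = 4.374 Ah
n = C_total / C_cell = 43.74 / 4.374 = 10

10


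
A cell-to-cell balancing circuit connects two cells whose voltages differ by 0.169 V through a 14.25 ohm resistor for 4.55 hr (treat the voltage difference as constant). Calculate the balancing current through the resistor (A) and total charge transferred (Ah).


First, Ohm's law: I_bal = 0.169 V / 14.25 ohm = 0.01186 A
Then Q = I * t = 0.01186 A * 4.55 hr = 0.05396 Ah

I=0.01186 A, Q=0.05396 Ah


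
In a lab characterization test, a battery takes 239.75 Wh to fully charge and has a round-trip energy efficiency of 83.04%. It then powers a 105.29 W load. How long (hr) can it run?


Step 1: E_discharge = eta/100 * E_charge = 83.04/100 * 239.75 = 199.09 Wh
Step 2: t = E_discharge / P = 199.09 / 105.29 = 1.891 hr

1.891 hr


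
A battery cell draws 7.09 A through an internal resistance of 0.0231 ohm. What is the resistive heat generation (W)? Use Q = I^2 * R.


Q = I^2 * R = 7.09^2 * 0.0231 = 1.161 W

1.161 W


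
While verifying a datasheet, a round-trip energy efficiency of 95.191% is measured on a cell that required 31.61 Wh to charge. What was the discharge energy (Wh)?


E_dis = eta/100 * E_chg = 95.191/100 * 31.61 = 30.09 Wh

30.09 Wh


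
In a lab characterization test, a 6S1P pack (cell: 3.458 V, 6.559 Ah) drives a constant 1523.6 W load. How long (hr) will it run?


Step 1: E_pack = Ns * V_cell * Np * C_cell = 6 * 3.458 * 1 * 6.559 = 136.09 Wh
Step 2: t = E_pack / P = 136.09 / 1523.6 = 0.08932 hr

0.08932 hr


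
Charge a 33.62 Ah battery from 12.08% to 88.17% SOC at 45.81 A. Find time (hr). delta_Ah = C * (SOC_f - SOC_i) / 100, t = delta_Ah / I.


delta_Ah = 33.62 * (88.17 - 12.08) / 100 = 25.581 Ah
t = delta_Ah / I = 25.581 / 45.81 = 0.5584 hr

0.5584 hr


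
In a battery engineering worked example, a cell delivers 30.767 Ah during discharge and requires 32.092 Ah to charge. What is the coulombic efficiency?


eta_c = Q_dis / Q_chg * 100 = 30.767 / 32.092 * 100 = 95.87%

95.87%


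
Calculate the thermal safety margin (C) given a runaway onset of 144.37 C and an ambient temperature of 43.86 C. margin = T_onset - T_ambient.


margin = T_onset - T_ambient = 144.37 - 43.86 = 100.51 C

100.51 C


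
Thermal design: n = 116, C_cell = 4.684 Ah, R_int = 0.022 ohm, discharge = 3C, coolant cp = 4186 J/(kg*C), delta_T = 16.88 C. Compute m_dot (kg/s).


Step 1: I = 3 * 4.684 = 14.052 A
Step 2: Q_cell = I^2 * R = 14.052^2 * 0.022 = 4.3441 W
Step 3: Q_total = 116 * 4.3441 = 503.92 W
Step 4: m_dot = Q_total / (cp * dT) = 503.92 / (4186 * 16.88) = 0.007132 kg/s

0.007132 kg/s


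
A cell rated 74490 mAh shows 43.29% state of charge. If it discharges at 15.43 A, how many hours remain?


Convert: C_total = 74490 mAh = 74.49 Ah
Step 1: remaining = SOC/100 * C_total = 43.29/100 * 74.49 = 32.247 Ah
Step 2: t = remaining / I = 32.247 / 15.43 = 2.090 hr

2.090 hr


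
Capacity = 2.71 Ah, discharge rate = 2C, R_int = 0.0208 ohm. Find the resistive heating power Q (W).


Step 1: I = C_rate * capacity = 2 * 2.71 = 5.42 A
Step 2: Q = I^2 * R = 5.42^2 * 0.0208 = 29.376 * 0.0208 = 0.6110 W

0.6110 W


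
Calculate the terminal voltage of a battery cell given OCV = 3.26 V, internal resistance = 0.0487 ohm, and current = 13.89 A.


IR drop = 13.89 * 0.0487 = 0.67644 V
V = 3.26 - 0.67644 = 2.584 V

2.584 V


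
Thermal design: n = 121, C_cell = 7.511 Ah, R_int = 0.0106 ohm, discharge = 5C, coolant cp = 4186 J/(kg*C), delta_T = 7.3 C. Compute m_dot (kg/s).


Step 1: I = 5 * 7.511 = 37.555 A
Step 2: Q_cell = I^2 * R = 37.555^2 * 0.0106 = 14.95 W
Step 3: Q_total = 121 * 14.95 = 1809 W
Step 4: m_dot = Q_total / (cp * dT) = 1809 / (4186 * 7.3) = 0.05920 kg/s

0.05920 kg/s


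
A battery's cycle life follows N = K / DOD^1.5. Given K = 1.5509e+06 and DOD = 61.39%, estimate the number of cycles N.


DOD^1.5 = 481
N = K / DOD^1.5 = 1.5509e+06 / 481 = 3224

3224 cycles


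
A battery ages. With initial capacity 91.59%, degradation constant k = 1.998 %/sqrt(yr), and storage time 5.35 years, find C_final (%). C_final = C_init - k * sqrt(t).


Step 1: sqrt(5.35 yr) = 2.313
Step 2: drop = 1.998 * 2.313 = 4.6214
Step 3: C_final = 91.59 - 4.6214 = 86.97%

86.97%


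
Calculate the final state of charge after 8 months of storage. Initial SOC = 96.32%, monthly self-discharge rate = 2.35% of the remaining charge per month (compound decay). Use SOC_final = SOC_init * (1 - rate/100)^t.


Monthly retention factor = 1 - 2.35/100 = 0.9765
Over 8 months: factor^8 = 0.82676
SOC_final = 96.32 * 0.82676 = 79.63%

79.63%


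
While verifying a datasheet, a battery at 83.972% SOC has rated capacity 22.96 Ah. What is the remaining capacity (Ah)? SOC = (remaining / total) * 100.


remaining = SOC / 100 * total = 83.972 / 100 * 22.96 = 19.28 Ah

19.28 Ah


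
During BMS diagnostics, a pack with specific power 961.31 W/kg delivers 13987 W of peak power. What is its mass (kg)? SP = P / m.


m = P / SP = 13987 / 961.31 = 14.55 kg

14.55 kg


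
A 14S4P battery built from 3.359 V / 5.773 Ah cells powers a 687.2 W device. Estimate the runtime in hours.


Step 1: E_pack = Ns * V_cell * Np * C_cell = 14 * 3.359 * 4 * 5.773 = 1085.9 Wh
Step 2: t = E_pack / P = 1085.9 / 687.2 = 1.580 hr

1.580 hr


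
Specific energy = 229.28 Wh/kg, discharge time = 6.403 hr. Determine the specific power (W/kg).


Specific power = 229.28 Wh/kg / 6.403 hr = 35.81 W/kg

35.81 W/kg


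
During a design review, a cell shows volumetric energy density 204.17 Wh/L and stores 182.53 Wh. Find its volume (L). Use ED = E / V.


V = E / ED = 182.53 / 204.17 = 0.8940 L

0.8940 L


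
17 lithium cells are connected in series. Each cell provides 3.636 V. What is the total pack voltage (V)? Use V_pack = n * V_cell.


Series voltages add: 17 * 3.636 V = 61.812 V

61.812 V


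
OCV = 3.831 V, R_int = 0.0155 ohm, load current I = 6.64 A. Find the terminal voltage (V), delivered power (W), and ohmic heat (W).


Step 1: V_terminal = OCV - I*R = 3.831 - 6.64 * 0.0155 = 3.7281 V
Step 2: P_out = V_terminal * I = 3.7281 * 6.64 = 24.75 W
Step 3: Q = I^2 * R = 6.64^2 * 0.0155 = 0.6834 W

V=3.7281 V, P=24.75 W, Q=0.6834 W


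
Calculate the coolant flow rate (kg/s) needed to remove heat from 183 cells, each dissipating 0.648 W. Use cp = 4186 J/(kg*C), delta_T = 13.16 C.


Q_total = 183 * 0.648 = 118.58 W
m_dot = Q_total / (cp * dT) = 118.58 / (4186 * 13.16) = 0.002153 kg/s

0.002153 kg/s


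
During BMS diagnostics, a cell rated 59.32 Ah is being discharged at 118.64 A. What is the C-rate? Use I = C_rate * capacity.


Rearranging: C_rate = 118.64 / 59.32 = 2C

2C


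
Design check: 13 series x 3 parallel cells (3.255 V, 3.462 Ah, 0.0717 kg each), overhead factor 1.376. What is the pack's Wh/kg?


Step 1: V_pack = 13 * 3.255 = 42.315 V
Step 2: C_pack = 3 * 3.462 = 10.386 Ah
Step 3: E_pack = V_pack * C_pack = 42.315 * 10.386 = 439.48 Wh
Step 4: m_pack = 13 * 3 * 0.0717 * 1.376 = 3.8477 kg
Step 5: ED = E_pack / m_pack = 439.48 / 3.8477 = 114.2 Wh/kg

114.2 Wh/kg


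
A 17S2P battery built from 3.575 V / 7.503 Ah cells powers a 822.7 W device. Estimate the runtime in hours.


Step 1: E_pack = Ns * V_cell * Np * C_cell = 17 * 3.575 * 2 * 7.503 = 911.99 Wh
Step 2: t = E_pack / P = 911.99 / 822.7 = 1.109 hr

1.109 hr


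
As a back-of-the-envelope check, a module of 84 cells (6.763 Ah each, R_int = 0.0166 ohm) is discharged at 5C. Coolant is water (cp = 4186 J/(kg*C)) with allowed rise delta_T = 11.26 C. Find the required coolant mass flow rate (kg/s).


Step 1: I = 5 * 6.763 = 33.815 A
Step 2: Q_cell = I^2 * R = 33.815^2 * 0.0166 = 18.981 W
Step 3: Q_total = 84 * 18.981 = 1594.4 W
Step 4: m_dot = Q_total / (cp * dT) = 1594.4 / (4186 * 11.26) = 0.03383 kg/s

0.03383 kg/s


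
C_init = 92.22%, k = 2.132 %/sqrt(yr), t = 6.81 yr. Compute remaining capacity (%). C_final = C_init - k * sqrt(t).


Step 1: sqrt(6.81 yr) = 2.6096
Step 2: drop = 2.132 * 2.6096 = 5.5637
Step 3: C_final = 92.22 - 5.5637 = 86.66%

86.66%


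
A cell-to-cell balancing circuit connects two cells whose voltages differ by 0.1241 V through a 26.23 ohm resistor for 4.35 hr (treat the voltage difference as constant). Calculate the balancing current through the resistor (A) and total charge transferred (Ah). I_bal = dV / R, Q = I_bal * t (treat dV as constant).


I_bal = dV / R = 0.1241 / 26.23 = 0.0047312 A
Q = I_bal * t = 0.0047312 * 4.35 = 0.02058 Ah

I=0.0047312 A, Q=0.02058 Ah


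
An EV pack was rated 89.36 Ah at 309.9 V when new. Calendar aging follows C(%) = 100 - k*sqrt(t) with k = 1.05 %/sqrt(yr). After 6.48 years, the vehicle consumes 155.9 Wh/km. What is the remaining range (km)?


Step 1: capacity retention = 100 - 1.05 * sqrt(6.48) = 100 - 1.05 * 2.5456 = 97.327%
Step 2: C_now = 89.36 * 97.327/100 = 86.971 Ah
Step 3: E_pack = V * C_now = 309.9 * 86.971 = 26952 Wh
Step 4: range = E_pack / consumption = 26952 / 155.9 = 172.9 km

172.9 km


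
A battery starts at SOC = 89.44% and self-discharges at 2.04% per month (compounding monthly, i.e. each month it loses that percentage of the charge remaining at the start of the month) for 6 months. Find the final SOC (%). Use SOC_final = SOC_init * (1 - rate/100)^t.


decay = (1 - 2.04/100)^6 = 0.88368
SOC_final = 89.44 * 0.88368 = 79.04%

79.04%


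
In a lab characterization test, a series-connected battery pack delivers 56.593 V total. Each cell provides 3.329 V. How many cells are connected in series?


n = V_pack / V_cell = 56.593 / 3.329 = 17

17


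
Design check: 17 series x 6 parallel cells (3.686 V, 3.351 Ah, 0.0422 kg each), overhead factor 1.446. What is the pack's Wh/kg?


Step 1: V_pack = 17 * 3.686 = 62.662 V
Step 2: C_pack = 6 * 3.351 = 20.106 Ah
Step 3: E_pack = V_pack * C_pack = 62.662 * 20.106 = 1259.9 Wh
Step 4: m_pack = 17 * 6 * 0.0422 * 1.446 = 6.2242 kg
Step 5: ED = E_pack / m_pack = 1259.9 / 6.2242 = 202.4 Wh/kg

202.4 Wh/kg


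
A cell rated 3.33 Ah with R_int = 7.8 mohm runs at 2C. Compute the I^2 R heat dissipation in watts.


Convert: R = 7.8 mohm = 0.0078 ohm
Step 1: I = C_rate * capacity = 2 * 3.33 = 6.66 A
Step 2: Q = I^2 * R = 6.66^2 * 0.0078 = 44.356 * 0.0078 = 0.3460 W

0.3460 W


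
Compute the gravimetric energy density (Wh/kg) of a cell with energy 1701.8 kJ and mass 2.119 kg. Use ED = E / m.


Convert: E = 1701.8 kJ = 472.72 Wh
ED = E / m = 472.72 / 2.119 = 223.1 Wh/kg

223.1 Wh/kg


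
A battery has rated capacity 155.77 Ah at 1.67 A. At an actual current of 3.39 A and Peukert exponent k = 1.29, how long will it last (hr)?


Step 1: t_rated = C / I_rated = 155.77 / 1.67 = 93.275 hr
Step 2: ratio = 1.67 / 3.39 = 0.49263
Step 3: ratio^k = 0.49263^1.29 = 0.40119
Step 4: t = t_rated * ratio^k = 93.275 * 0.40119 = 37.42 hr

37.42 hr


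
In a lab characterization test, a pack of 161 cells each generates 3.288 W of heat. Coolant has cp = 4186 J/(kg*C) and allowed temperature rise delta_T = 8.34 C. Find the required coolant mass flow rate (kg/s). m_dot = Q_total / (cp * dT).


Step 1: Total heat Q = 161 * 3.288 W = 529.37 W
Step 2: denom = cp * dT = 4186 * 8.34 = 34911
Step 3: m_dot = 529.37 / 34911 = 0.01516 kg/s

0.01516 kg/s


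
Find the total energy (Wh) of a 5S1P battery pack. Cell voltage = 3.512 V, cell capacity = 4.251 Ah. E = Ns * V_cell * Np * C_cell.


V_pack = 5 * 3.512 = 17.56 V
C_pack = 1 * 4.251 = 4.251 Ah
E = V_pack * C_pack = 17.56 * 4.251 = 74.65 Wh

74.65 Wh


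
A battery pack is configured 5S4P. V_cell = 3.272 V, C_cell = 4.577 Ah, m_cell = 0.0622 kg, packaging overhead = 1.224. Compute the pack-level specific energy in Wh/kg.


Step 1: V_pack = 5 * 3.272 = 16.36 V
Step 2: C_pack = 4 * 4.577 = 18.308 Ah
Step 3: E_pack = V_pack * C_pack = 16.36 * 18.308 = 299.52 Wh
Step 4: m_pack = 5 * 4 * 0.0622 * 1.224 = 1.5227 kg
Step 5: ED = E_pack / m_pack = 299.52 / 1.5227 = 196.7 Wh/kg

196.7 Wh/kg


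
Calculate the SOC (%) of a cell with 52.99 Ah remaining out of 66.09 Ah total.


SOC% = 52.99 / 66.09 * 100 = 80.18%

80.18%


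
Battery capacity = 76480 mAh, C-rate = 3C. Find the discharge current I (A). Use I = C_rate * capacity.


Convert: capacity = 76480 mAh = 76.48 Ah
At 3C: I = 3 * 76.48 Ah = 229.44 A

229.44 A


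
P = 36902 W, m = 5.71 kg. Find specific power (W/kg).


SP = P / m = 36902 / 5.71 = 6463 W/kg

6463 W/kg


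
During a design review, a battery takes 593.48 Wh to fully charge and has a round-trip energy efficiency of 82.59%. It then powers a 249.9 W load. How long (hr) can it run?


Step 1: E_discharge = eta/100 * E_charge = 82.59/100 * 593.48 = 490.16 Wh
Step 2: t = E_discharge / P = 490.16 / 249.9 = 1.961 hr

1.961 hr


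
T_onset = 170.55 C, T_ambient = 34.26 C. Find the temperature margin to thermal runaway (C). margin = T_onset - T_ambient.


Safety margin = 170.55 C - 34.26 C = 136.29 C

136.29 C


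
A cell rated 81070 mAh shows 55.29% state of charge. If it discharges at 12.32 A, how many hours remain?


Convert: C_total = 81070 mAh = 81.07 Ah
Step 1: remaining = SOC/100 * C_total = 55.29/100 * 81.07 = 44.824 Ah
Step 2: t = remaining / I = 44.824 / 12.32 = 3.638 hr

3.638 hr


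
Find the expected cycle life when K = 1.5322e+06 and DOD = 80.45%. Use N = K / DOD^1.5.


Step 1: DOD^1.5 = 80.45^1.5 = 721.59
Step 2: N = 1.5322e+06 / 721.59 = 2123 cycles

2123 cycles


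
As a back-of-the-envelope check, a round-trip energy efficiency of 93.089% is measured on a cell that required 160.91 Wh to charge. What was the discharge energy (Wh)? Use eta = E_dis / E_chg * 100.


E_dis = eta/100 * E_chg = 93.089/100 * 160.91 = 149.8 Wh

149.8 Wh


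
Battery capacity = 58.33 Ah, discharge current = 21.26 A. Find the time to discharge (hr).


t = capacity / current = 58.33 / 21.26 = 2.744 hr

2.744 hr


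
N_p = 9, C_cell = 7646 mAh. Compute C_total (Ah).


Convert: C_cell = 7646 mAh = 7.646 Ah
C_total = 9 * 7.646 = 68.814 Ah

68.814 Ah


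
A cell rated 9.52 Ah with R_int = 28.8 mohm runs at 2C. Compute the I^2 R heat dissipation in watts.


Convert: R = 28.8 mohm = 0.0288 ohm
Step 1: I = C_rate * capacity = 2 * 9.52 = 19.04 A
Step 2: Q = I^2 * R = 19.04^2 * 0.0288 = 362.52 * 0.0288 = 10.44 W

10.44 W


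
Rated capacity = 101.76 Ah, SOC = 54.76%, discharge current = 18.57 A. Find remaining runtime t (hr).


Step 1: remaining = SOC/100 * C_total = 54.76/100 * 101.76 = 55.724 Ah
Step 2: t = remaining / I = 55.724 / 18.57 = 3.001 hr

3.001 hr


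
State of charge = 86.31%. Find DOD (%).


DOD = 100 - SOC = 100 - 86.31 = 13.69%

13.69%


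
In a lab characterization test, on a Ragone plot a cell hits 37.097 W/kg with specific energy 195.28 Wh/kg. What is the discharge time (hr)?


t = E / P = 195.28 / 37.097 = 5.264 hr

5.264 hr


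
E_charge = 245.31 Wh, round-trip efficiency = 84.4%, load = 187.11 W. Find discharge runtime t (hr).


Step 1: E_discharge = eta/100 * E_charge = 84.4/100 * 245.31 = 207.04 Wh
Step 2: t = E_discharge / P = 207.04 / 187.11 = 1.107 hr

1.107 hr


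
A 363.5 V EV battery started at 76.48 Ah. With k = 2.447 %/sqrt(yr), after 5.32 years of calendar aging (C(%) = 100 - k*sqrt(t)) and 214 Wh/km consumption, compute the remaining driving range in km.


Step 1: capacity retention = 100 - 2.447 * sqrt(5.32) = 100 - 2.447 * 2.3065 = 94.356%
Step 2: C_now = 76.48 * 94.356/100 = 72.163 Ah
Step 3: E_pack = V * C_now = 363.5 * 72.163 = 26231 Wh
Step 4: range = E_pack / consumption = 26231 / 214 = 122.6 km

122.6 km


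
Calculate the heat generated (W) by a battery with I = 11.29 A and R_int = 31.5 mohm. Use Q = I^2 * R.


Convert: R = 31.5 mohm = 0.0315 ohm
I^2 = 127.46
Q = 127.46 * 0.0315 = 4.015 W

4.015 W


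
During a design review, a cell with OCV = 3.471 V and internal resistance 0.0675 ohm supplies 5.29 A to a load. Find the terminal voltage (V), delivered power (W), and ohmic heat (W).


Step 1: V_terminal = OCV - I*R = 3.471 - 5.29 * 0.0675 = 3.1139 V
Step 2: P_out = V_terminal * I = 3.1139 * 5.29 = 16.47 W
Step 3: Q = I^2 * R = 5.29^2 * 0.0675 = 1.889 W

V=3.1139 V, P=16.47 W, Q=1.889 W


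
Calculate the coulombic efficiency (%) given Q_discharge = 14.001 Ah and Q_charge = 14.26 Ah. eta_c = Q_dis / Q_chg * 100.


eta_c = Q_dis / Q_chg * 100 = 14.001 / 14.26 * 100 = 98.18%

98.18%


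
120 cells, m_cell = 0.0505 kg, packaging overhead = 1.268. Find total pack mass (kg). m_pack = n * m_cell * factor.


Cell mass sum = 120 * 0.0505 = 6.06 kg
With overhead 1.268: m_pack = 6.06 * 1.268 = 7.684 kg

7.684 kg


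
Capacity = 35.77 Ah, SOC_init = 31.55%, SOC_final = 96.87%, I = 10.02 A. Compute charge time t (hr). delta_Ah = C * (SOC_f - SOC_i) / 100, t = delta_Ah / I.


Step 1: dSOC = 96.87% - 31.55% = 65.32%
Step 2: delta_Ah = 35.77 * 65.32 / 100 = 23.365 Ah
Step 3: t = 23.365 / 10.02 = 2.332 hr

2.332 hr


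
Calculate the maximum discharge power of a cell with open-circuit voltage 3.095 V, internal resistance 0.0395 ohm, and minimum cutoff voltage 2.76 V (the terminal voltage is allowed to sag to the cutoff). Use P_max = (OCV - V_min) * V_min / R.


P_max = (OCV - V_min) * V_min / R = (3.095 - 2.76) * 2.76 / 0.0395 = 0.335 * 2.76 / 0.0395 = 23.41 W

23.41 W


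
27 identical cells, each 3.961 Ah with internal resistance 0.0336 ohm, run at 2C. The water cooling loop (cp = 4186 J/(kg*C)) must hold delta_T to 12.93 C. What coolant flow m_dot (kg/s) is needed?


Step 1: I = 2 * 3.961 = 7.922 A
Step 2: Q_cell = I^2 * R = 7.922^2 * 0.0336 = 2.1087 W
Step 3: Q_total = 27 * 2.1087 = 56.935 W
Step 4: m_dot = Q_total / (cp * dT) = 56.935 / (4186 * 12.93) = 0.001052 kg/s

0.001052 kg/s


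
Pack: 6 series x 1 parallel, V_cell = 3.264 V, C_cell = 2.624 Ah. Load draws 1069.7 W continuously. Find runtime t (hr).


Step 1: E_pack = Ns * V_cell * Np * C_cell = 6 * 3.264 * 1 * 2.624 = 51.388 Wh
Step 2: t = E_pack / P = 51.388 / 1069.7 = 0.04804 hr

0.04804 hr


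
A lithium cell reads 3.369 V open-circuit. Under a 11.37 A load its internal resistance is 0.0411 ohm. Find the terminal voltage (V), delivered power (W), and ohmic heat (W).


Step 1: V_terminal = OCV - I*R = 3.369 - 11.37 * 0.0411 = 2.9017 V
Step 2: P_out = V_terminal * I = 2.9017 * 11.37 = 32.99 W
Step 3: Q = I^2 * R = 11.37^2 * 0.0411 = 5.313 W

V=2.9017 V, P=32.99 W, Q=5.313 W


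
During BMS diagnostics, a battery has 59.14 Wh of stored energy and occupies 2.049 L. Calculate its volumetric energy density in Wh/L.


ED = E / V = 59.14 / 2.049 = 28.86 Wh/L

28.86 Wh/L


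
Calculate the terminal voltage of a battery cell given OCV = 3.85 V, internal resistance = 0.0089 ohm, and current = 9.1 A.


V = OCV - I*R = 3.85 - 9.1 * 0.0089 = 3.769 V

3.769 V


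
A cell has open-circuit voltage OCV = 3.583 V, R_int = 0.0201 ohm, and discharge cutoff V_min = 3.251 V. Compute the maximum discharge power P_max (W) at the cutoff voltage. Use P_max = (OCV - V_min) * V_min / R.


dV = OCV - V_min = 0.332 V (so I_max = dV / R)
P_max = dV * V_min / R = 0.332 * 3.251 / 0.0201 = 53.70 W

53.70 W


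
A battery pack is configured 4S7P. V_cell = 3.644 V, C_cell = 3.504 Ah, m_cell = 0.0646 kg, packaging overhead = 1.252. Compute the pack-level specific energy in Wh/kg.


Step 1: V_pack = 4 * 3.644 = 14.576 V
Step 2: C_pack = 7 * 3.504 = 24.528 Ah
Step 3: E_pack = V_pack * C_pack = 14.576 * 24.528 = 357.52 Wh
Step 4: m_pack = 4 * 7 * 0.0646 * 1.252 = 2.2646 kg
Step 5: ED = E_pack / m_pack = 357.52 / 2.2646 = 157.9 Wh/kg

157.9 Wh/kg


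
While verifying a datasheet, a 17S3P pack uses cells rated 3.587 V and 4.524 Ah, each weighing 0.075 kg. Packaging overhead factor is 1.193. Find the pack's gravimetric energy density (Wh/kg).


Step 1: V_pack = 17 * 3.587 = 60.979 V
Step 2: C_pack = 3 * 4.524 = 13.572 Ah
Step 3: E_pack = V_pack * C_pack = 60.979 * 13.572 = 827.61 Wh
Step 4: m_pack = 17 * 3 * 0.075 * 1.193 = 4.5632 kg
Step 5: ED = E_pack / m_pack = 827.61 / 4.5632 = 181.4 Wh/kg

181.4 Wh/kg


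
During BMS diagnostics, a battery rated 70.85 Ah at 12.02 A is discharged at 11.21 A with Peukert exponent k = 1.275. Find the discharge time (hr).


t_rated = C / I_rated = 70.85 / 12.02 = 5.8943 hr
(I_rated/I)^k = (1.0723)^1.275 = 1.0931
t = t_rated * (I_rated/I)^k = 5.8943 * 1.0931 = 6.443 hr

6.443 hr


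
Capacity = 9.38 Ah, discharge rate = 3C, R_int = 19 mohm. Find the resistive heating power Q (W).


Convert: R = 19 mohm = 0.019 ohm
Step 1: I = C_rate * capacity = 3 * 9.38 = 28.14 A
Step 2: Q = I^2 * R = 28.14^2 * 0.019 = 791.86 * 0.019 = 15.05 W

15.05 W


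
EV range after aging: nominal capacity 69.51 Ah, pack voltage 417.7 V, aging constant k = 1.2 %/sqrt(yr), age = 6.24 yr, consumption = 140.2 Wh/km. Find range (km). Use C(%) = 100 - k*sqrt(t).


Step 1: capacity retention = 100 - 1.2 * sqrt(6.24) = 100 - 1.2 * 2.498 = 97.002%
Step 2: C_now = 69.51 * 97.002/100 = 67.426 Ah
Step 3: E_pack = V * C_now = 417.7 * 67.426 = 28164 Wh
Step 4: range = E_pack / consumption = 28164 / 140.2 = 200.9 km

200.9 km


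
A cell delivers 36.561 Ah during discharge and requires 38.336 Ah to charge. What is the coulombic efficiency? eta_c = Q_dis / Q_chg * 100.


Coulombic efficiency = 36.561/38.336 * 100% = 95.37%

95.37%


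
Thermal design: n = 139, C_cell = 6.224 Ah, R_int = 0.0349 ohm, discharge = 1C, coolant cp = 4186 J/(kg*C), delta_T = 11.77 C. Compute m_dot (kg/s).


Step 1: I = 1 * 6.224 = 6.224 A
Step 2: Q_cell = I^2 * R = 6.224^2 * 0.0349 = 1.352 W
Step 3: Q_total = 139 * 1.352 = 187.93 W
Step 4: m_dot = Q_total / (cp * dT) = 187.93 / (4186 * 11.77) = 0.003814 kg/s

0.003814 kg/s


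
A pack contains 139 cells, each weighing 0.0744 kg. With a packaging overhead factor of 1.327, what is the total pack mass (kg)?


m_pack = n * m_cell * overhead = 139 * 0.0744 * 1.327 = 13.72 kg

13.72 kg


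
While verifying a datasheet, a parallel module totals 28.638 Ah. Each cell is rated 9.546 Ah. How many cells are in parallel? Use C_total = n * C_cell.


n = C_total / C_cell = 28.638 / 9.546 = 3

3


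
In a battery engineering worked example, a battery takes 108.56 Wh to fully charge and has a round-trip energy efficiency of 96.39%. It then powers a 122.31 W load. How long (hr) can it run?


Step 1: E_discharge = eta/100 * E_charge = 96.39/100 * 108.56 = 104.64 Wh
Step 2: t = E_discharge / P = 104.64 / 122.31 = 0.8555 hr

0.8555 hr


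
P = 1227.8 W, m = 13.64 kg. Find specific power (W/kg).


SP = P / m = 1227.8 / 13.64 = 90.01 W/kg

90.01 W/kg


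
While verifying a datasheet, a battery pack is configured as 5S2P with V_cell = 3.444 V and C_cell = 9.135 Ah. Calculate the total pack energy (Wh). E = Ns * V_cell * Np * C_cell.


E = Ns * Vcell * Np * Ccell = 5 * 3.444 * 2 * 9.135 = 314.6 Wh

314.6 Wh


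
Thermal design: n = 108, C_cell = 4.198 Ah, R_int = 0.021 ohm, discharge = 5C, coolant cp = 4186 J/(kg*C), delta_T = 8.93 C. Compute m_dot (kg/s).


Step 1: I = 5 * 4.198 = 20.99 A
Step 2: Q_cell = I^2 * R = 20.99^2 * 0.021 = 9.2522 W
Step 3: Q_total = 108 * 9.2522 = 999.24 W
Step 4: m_dot = Q_total / (cp * dT) = 999.24 / (4186 * 8.93) = 0.02673 kg/s

0.02673 kg/s


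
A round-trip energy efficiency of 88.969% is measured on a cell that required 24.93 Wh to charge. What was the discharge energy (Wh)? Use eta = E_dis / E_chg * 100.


E_dis = eta/100 * E_chg = 88.969/100 * 24.93 = 22.18 Wh

22.18 Wh


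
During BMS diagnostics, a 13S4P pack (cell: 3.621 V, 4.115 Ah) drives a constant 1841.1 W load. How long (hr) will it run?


Step 1: E_pack = Ns * V_cell * Np * C_cell = 13 * 3.621 * 4 * 4.115 = 774.82 Wh
Step 2: t = E_pack / P = 774.82 / 1841.1 = 0.4208 hr

0.4208 hr


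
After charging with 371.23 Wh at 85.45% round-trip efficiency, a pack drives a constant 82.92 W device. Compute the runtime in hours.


Step 1: E_discharge = eta/100 * E_charge = 85.45/100 * 371.23 = 317.22 Wh
Step 2: t = E_discharge / P = 317.22 / 82.92 = 3.826 hr

3.826 hr


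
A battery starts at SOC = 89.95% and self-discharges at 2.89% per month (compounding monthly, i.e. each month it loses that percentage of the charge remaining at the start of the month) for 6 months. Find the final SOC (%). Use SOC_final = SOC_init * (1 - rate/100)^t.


decay = (1 - 2.89/100)^6 = 0.83866
SOC_final = 89.95 * 0.83866 = 75.44%

75.44%


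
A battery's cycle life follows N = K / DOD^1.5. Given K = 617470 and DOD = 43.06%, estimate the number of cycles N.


DOD^1.5 = 282.56
N = K / DOD^1.5 = 617470 / 282.56 = 2185

2185 cycles


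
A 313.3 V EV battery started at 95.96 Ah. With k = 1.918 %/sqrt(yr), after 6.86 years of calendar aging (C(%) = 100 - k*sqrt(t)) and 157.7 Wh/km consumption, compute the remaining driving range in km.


Step 1: capacity retention = 100 - 1.918 * sqrt(6.86) = 100 - 1.918 * 2.6192 = 94.976%
Step 2: C_now = 95.96 * 94.976/100 = 91.139 Ah
Step 3: E_pack = V * C_now = 313.3 * 91.139 = 28554 Wh
Step 4: range = E_pack / consumption = 28554 / 157.7 = 181.1 km

181.1 km


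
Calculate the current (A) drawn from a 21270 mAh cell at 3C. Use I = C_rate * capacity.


Convert: capacity = 21270 mAh = 21.27 Ah
I = C_rate * capacity = 3 * 21.27 = 63.81 A

63.81 A


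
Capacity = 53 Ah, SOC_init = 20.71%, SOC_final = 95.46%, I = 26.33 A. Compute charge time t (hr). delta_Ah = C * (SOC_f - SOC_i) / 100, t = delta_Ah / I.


Step 1: dSOC = 95.46% - 20.71% = 74.75%
Step 2: delta_Ah = 53 * 74.75 / 100 = 39.618 Ah
Step 3: t = 39.618 / 26.33 = 1.505 hr

1.505 hr
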